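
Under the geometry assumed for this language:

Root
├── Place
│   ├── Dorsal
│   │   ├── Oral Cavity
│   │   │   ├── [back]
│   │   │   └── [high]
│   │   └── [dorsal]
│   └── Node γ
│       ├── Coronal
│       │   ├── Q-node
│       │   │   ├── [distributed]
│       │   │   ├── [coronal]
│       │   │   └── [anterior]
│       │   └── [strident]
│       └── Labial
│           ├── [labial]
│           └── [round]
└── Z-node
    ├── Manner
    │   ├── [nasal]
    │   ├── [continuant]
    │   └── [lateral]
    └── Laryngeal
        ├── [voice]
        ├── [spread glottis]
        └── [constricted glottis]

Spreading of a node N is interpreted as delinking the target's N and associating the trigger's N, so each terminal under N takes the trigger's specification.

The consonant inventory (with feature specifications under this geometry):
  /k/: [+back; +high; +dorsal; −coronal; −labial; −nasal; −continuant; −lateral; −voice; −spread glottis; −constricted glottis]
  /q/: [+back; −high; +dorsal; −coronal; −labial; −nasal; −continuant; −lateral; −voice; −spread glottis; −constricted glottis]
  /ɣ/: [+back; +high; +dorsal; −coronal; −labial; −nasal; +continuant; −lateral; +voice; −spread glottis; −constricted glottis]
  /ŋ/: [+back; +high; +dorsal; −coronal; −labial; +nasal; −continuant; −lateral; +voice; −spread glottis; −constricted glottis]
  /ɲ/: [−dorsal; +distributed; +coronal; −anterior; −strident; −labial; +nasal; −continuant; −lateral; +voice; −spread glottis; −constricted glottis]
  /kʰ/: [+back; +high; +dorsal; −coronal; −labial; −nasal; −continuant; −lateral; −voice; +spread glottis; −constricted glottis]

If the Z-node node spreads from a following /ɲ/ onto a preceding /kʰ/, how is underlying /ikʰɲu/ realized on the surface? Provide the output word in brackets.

Terminals under Z-node in this geometry: [nasal], [continuant], [lateral], [voice], [spread glottis], [constricted glottis].
Spreading Z-node from /ɲ/ onto /kʰ/ replaces those values with /ɲ/'s: [+nasal], [−continuant], [−lateral], [+voice], [−spread glottis], [−constricted glottis]. Features outside Z-node ([back], [high], [dorsal], …) stay as in /kʰ/.
Among the inventory, only /ŋ/ has exactly this specification, giving the surface form [iŋɲu].

[iŋɲu]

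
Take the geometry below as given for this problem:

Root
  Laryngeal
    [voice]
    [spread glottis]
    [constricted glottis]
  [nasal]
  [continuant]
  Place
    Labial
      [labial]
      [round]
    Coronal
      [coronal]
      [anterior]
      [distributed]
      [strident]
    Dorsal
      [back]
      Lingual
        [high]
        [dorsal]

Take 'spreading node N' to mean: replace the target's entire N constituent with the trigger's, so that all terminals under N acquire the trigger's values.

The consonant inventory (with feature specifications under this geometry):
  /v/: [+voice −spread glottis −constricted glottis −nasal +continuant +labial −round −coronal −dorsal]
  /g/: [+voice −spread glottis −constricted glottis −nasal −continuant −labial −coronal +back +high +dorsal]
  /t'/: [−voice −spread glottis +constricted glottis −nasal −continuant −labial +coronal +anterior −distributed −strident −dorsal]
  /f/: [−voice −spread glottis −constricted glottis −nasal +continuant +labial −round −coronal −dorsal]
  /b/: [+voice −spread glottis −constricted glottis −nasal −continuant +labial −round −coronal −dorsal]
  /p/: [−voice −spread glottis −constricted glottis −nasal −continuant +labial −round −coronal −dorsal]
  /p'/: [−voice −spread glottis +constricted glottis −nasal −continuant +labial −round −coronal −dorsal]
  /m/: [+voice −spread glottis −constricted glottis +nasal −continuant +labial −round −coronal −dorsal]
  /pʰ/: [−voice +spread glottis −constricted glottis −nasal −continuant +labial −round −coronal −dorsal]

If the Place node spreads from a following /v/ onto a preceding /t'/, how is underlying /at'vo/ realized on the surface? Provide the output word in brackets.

[ap'vo]

The Place node dominates the terminals [labial], [round], [coronal], [anterior], [distributed], [strident], [back], [high], [dorsal].
The target acquires /v/'s values for everything under Place — [+labial], [−round], [−coronal], [−dorsal] — while keeping its own [voice], [spread glottis], [constricted glottis], ….
The resulting bundle matches /p'/ in the inventory; substituting it for /t'/ gives [ap'vo].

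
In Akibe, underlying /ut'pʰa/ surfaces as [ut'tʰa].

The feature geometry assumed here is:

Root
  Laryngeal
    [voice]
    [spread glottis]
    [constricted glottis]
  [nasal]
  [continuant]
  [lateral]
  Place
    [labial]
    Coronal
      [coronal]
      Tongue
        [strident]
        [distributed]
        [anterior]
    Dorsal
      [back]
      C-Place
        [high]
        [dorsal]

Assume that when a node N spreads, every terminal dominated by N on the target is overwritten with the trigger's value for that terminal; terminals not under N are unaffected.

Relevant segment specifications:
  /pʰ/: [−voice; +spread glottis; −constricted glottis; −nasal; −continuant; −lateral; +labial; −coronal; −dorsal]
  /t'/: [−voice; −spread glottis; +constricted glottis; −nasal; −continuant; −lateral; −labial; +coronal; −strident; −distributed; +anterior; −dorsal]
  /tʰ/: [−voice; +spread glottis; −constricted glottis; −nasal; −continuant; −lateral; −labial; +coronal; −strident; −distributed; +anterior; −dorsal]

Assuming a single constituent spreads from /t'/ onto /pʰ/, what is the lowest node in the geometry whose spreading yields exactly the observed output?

Feature comparison: [labial], [coronal], [anterior], [distributed], [strident] differ between /pʰ/ and [tʰ]; the remaining terminals match.
The smallest constituent containing every changed terminal is Place — each of its daughters lacks at least one of the affected features.
Spreading Place from /t'/ overwrites each of those terminals with /t'/'s values, yielding exactly [tʰ].
Had Root spread, [spread glottis], [constricted glottis] would have taken /t'/'s values; they stay as in /pʰ/, confirming the spreading constituent is exactly Place.

Place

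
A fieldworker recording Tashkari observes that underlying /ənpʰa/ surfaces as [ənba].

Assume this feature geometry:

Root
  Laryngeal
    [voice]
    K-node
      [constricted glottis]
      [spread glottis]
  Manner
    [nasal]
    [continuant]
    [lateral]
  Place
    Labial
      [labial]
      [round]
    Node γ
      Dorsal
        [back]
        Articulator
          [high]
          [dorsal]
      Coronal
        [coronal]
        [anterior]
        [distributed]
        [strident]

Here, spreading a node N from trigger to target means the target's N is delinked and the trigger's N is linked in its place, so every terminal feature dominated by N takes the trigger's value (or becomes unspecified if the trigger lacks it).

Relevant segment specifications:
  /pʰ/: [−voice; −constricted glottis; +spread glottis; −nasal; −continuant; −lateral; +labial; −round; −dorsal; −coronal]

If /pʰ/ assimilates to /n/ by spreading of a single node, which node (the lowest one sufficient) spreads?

/pʰ/ and [b] differ in [voice], [spread glottis]; every other specified feature is identical.
These terminals are all dominated by Laryngeal, and no proper subconstituent of Laryngeal covers them all; Laryngeal is their lowest common ancestor.
Spreading Laryngeal from /n/ overwrites each of those terminals with /n/'s values, yielding exactly [b].
Had Root spread, [nasal], [coronal] would have taken /n/'s values; they stay as in /pʰ/, confirming the spreading constituent is exactly Laryngeal.

Laryngeal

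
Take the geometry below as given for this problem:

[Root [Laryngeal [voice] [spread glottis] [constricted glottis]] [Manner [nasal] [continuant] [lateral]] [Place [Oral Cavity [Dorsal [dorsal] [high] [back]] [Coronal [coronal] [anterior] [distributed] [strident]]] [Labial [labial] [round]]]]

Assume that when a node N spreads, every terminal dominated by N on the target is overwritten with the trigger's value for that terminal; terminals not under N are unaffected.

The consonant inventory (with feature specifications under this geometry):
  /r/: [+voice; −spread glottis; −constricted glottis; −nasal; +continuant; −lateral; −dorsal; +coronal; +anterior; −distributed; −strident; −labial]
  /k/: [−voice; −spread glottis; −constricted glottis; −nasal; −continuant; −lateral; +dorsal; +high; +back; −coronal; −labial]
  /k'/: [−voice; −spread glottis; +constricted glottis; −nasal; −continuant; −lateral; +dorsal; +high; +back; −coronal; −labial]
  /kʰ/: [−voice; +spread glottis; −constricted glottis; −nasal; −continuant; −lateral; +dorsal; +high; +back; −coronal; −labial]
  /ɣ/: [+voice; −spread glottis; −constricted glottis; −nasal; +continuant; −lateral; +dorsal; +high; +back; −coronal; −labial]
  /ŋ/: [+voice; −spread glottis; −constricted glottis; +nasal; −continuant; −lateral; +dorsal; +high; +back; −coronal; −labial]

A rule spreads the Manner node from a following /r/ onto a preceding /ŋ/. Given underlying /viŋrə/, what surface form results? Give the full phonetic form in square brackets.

The Manner node dominates the terminals [nasal], [continuant], [lateral].
After delinking /ŋ/'s Manner and linking /r/'s, the affected terminals become [−nasal], [+continuant], [−lateral]; [voice], [spread glottis], [constricted glottis], … (outside Manner) are retained from /ŋ/.
Among the inventory, only /ɣ/ has exactly this specification, giving the surface form [viɣrə].

[viɣrə]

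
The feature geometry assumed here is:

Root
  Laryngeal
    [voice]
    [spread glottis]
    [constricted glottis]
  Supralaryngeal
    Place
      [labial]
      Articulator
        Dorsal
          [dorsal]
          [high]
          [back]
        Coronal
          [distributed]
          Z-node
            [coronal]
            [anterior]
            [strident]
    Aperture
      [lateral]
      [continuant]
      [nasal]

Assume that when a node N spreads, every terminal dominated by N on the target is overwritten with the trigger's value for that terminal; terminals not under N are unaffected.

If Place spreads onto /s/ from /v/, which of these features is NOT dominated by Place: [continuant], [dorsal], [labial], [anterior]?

Under this geometry, Place contains [labial], [dorsal], [high], [back], [distributed], [coronal], [anterior], [strident].
Spreading Place replaces [anterior], [labial], [dorsal] with the trigger's values, since each sits inside the Place constituent.
[continuant] is not within the Place subtree (it hangs from Aperture), so /s/'s [continuant] value survives.

[continuant]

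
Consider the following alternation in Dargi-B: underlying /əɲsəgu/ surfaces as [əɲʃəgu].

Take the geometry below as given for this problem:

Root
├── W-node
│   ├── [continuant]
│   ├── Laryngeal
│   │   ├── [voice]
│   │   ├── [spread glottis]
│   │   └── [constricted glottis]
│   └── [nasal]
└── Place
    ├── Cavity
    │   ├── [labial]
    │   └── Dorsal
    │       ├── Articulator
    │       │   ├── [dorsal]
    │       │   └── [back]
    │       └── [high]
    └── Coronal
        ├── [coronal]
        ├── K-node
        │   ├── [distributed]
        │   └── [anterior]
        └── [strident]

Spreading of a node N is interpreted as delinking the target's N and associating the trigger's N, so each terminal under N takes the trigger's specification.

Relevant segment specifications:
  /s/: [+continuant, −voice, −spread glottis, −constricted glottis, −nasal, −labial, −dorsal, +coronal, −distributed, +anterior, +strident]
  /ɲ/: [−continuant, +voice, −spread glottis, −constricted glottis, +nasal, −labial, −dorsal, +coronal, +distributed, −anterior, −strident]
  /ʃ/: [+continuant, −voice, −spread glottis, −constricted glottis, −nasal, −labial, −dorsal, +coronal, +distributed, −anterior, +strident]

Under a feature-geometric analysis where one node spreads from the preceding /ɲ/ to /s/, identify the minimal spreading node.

K-node

/s/ and [ʃ] differ in [anterior], [distributed]; every other specified feature is identical.
Tracing each changed feature up the tree, the paths first meet at K-node; any lower node misses at least one of them.
Delinking /s/'s K-node and associating /ɲ/'s K-node gives precisely the feature bundle of [ʃ].
Had Coronal or a higher node spread, [strident] would have taken /ɲ/'s value; it stays as in /s/, confirming the spreading constituent is exactly K-node.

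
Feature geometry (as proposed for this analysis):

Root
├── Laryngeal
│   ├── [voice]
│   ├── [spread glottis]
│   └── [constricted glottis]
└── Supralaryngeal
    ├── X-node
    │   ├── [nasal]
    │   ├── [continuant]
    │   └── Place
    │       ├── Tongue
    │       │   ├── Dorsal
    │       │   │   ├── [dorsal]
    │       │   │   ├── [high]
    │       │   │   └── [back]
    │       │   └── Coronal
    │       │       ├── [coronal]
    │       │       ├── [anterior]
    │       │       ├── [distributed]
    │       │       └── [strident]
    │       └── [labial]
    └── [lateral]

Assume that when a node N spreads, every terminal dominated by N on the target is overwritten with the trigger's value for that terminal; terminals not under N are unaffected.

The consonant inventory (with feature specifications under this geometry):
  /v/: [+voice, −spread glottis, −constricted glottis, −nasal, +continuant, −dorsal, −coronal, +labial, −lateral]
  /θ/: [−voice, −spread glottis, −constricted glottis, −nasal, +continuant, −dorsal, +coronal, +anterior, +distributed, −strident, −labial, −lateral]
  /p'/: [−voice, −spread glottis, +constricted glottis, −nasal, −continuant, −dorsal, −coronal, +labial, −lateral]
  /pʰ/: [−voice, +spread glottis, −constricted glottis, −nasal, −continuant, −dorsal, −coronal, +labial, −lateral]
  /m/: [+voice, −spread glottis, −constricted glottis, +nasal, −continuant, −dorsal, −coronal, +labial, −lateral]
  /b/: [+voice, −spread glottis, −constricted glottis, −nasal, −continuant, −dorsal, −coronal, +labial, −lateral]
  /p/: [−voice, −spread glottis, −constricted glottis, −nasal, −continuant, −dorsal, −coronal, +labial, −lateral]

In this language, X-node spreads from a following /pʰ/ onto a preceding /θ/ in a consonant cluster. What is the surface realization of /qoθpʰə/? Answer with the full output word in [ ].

[qoppʰə]

The X-node node dominates the terminals [nasal], [continuant], [dorsal], [high], [back], [coronal], [anterior], [distributed], [strident], [labial].
The target acquires /pʰ/'s values for everything under X-node — [−nasal], [−continuant], [−dorsal], [−coronal], [+labial] — while keeping its own [voice], [spread glottis], [constricted glottis], ….
The resulting bundle matches /p/ in the inventory; substituting it for /θ/ gives [qoppʰə].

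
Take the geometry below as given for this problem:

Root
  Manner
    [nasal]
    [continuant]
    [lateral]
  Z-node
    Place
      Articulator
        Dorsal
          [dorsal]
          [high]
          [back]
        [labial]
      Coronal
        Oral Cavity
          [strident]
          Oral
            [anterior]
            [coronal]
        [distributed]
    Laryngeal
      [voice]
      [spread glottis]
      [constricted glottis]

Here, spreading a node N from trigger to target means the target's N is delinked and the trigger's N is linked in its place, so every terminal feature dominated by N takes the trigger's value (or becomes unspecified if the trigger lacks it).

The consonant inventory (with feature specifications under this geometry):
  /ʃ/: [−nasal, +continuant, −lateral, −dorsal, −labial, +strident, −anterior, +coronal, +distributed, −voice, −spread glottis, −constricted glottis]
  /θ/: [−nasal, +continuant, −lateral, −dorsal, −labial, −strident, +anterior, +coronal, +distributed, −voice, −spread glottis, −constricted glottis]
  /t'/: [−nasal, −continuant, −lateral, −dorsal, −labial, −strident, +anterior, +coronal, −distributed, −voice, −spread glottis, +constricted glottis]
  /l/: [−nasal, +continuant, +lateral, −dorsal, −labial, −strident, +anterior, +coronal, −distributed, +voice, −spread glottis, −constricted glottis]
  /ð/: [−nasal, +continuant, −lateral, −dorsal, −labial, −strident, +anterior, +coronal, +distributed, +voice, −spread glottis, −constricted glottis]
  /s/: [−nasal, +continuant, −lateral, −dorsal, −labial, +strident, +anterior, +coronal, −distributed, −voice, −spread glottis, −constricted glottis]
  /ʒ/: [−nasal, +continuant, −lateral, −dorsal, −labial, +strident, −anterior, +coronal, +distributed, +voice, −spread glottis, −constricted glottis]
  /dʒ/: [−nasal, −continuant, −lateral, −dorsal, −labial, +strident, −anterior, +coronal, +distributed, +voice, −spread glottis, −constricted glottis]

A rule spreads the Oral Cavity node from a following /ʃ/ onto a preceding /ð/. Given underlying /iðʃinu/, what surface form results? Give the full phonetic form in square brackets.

Oral Cavity immediately or transitively dominates [strident], [anterior], [coronal].
Spreading Oral Cavity from /ʃ/ onto /ð/ replaces those values with /ʃ/'s: [+strident], [−anterior], [+coronal]. Features outside Oral Cavity ([nasal], [continuant], [lateral], …) stay as in /ð/.
The resulting bundle matches /ʒ/ in the inventory; substituting it for /ð/ gives [iʒʃinu].

[iʒʃinu]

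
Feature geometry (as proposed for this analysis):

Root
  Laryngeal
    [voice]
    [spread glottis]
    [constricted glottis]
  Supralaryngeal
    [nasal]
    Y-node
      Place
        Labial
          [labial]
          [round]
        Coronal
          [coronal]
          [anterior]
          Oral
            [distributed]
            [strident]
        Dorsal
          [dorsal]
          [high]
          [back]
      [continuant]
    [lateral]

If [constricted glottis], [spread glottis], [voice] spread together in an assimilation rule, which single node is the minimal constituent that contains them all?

[constricted glottis] lies under Laryngeal (below Laryngeal).
[spread glottis] lies under Laryngeal (below Laryngeal).
[voice] lies under Laryngeal (below Laryngeal).
Laryngeal is the lowest common ancestor — every listed feature sits under it, and no single subconstituent of Laryngeal covers them all.

Laryngeal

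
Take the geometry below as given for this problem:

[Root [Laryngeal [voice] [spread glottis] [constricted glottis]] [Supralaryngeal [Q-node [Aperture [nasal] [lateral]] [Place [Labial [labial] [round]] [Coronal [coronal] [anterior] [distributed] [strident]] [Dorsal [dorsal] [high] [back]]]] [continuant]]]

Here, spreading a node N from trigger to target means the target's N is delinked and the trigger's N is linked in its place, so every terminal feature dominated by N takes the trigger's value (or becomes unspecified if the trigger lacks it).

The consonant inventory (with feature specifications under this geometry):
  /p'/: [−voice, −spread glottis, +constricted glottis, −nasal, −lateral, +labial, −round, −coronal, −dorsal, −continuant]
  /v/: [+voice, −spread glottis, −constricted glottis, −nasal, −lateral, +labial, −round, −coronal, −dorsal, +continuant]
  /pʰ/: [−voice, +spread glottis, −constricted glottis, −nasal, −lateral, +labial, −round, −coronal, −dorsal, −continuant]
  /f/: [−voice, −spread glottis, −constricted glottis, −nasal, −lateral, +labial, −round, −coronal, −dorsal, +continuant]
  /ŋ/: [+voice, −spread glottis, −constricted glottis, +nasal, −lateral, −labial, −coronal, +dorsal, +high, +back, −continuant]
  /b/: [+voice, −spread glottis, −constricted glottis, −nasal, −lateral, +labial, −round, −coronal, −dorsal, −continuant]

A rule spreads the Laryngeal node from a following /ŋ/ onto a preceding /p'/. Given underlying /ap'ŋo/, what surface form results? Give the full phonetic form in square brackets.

[abŋo]

The Laryngeal node dominates the terminals [voice], [spread glottis], [constricted glottis].
Spreading Laryngeal from /ŋ/ onto /p'/ replaces those values with /ŋ/'s: [+voice], [−spread glottis], [−constricted glottis]. Features outside Laryngeal ([nasal], [lateral], [labial], …) stay as in /p'/.
The resulting bundle matches /b/ in the inventory; substituting it for /p'/ gives [abŋo].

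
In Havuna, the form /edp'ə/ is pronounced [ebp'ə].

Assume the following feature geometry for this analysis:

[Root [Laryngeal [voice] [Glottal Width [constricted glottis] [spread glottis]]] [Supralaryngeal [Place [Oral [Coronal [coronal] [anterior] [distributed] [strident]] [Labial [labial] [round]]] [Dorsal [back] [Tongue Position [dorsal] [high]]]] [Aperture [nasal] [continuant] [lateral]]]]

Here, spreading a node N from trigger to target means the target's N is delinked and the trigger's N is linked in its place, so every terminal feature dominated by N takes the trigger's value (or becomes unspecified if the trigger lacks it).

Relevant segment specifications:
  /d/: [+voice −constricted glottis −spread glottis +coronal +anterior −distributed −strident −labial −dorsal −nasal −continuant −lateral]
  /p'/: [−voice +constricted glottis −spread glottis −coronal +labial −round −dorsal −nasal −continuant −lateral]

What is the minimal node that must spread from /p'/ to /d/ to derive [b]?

Oral

/d/ and [b] differ in [labial], [round], [coronal], [anterior], [distributed], [strident]; every other specified feature is identical.
In this geometry the lowest node dominating all of them is Oral: every daughter of Oral dominates only a proper subset, so no lower node suffices.
If Oral spreads, every terminal under it takes /p'/'s value, producing [b] as observed.
Features on which the two segments disagree outside Oral, such as [voice], [constricted glottis], are unchanged — nothing dominating them spread, and Oral is the minimal sufficient constituent.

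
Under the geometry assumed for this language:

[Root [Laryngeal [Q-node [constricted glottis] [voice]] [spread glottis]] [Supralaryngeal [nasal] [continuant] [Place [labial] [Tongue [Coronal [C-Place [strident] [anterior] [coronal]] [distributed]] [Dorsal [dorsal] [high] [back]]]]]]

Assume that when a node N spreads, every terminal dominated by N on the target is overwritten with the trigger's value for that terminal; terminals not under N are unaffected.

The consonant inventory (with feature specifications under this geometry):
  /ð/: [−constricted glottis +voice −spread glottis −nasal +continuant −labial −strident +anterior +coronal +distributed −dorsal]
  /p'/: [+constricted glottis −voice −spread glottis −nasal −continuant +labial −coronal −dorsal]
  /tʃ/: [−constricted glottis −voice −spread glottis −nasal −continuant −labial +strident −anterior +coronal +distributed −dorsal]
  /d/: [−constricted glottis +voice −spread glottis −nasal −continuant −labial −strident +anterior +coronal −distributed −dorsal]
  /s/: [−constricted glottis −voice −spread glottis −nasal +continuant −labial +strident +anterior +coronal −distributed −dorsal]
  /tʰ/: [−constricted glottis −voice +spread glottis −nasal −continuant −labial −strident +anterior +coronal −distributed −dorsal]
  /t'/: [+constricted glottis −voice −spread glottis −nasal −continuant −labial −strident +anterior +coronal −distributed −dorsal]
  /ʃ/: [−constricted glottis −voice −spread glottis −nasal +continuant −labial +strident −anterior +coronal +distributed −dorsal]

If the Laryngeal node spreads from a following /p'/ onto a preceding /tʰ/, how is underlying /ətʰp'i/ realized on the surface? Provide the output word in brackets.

[ət'p'i]

The Laryngeal node dominates the terminals [constricted glottis], [voice], [spread glottis].
The target acquires /p'/'s values for everything under Laryngeal — [+constricted glottis], [−voice], [−spread glottis] — while keeping its own [nasal], [continuant], [labial], ….
This feature bundle is that of [t'], so /ətʰp'i/ surfaces as [ət'p'i].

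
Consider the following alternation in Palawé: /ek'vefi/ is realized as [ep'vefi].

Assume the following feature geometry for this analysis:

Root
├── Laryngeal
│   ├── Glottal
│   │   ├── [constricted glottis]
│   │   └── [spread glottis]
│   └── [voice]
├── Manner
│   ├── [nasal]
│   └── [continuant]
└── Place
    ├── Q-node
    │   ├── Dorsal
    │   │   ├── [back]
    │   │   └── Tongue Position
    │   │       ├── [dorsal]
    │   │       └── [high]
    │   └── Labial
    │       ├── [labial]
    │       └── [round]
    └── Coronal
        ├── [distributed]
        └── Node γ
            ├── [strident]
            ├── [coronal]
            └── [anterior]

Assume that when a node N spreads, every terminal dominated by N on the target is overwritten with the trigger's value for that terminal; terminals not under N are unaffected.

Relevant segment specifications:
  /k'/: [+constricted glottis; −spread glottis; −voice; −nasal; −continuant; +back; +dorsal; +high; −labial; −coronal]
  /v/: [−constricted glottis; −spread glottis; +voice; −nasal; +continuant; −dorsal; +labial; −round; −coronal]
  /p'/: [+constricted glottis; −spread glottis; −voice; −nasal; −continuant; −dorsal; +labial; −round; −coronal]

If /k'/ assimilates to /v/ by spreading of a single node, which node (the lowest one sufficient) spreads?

The alternation /k'/ → [p'] changes [labial], [round], [dorsal], [high], [back] and nothing else.
These terminals are all dominated by Q-node, and no proper subconstituent of Q-node covers them all; Q-node is their lowest common ancestor.
Delinking /k'/'s Q-node and associating /v/'s Q-node gives precisely the feature bundle of [p'].
Features on which the two segments disagree outside Q-node, such as [constricted glottis], [voice], are unchanged — nothing dominating them spread, and Q-node is the minimal sufficient constituent.

Q-node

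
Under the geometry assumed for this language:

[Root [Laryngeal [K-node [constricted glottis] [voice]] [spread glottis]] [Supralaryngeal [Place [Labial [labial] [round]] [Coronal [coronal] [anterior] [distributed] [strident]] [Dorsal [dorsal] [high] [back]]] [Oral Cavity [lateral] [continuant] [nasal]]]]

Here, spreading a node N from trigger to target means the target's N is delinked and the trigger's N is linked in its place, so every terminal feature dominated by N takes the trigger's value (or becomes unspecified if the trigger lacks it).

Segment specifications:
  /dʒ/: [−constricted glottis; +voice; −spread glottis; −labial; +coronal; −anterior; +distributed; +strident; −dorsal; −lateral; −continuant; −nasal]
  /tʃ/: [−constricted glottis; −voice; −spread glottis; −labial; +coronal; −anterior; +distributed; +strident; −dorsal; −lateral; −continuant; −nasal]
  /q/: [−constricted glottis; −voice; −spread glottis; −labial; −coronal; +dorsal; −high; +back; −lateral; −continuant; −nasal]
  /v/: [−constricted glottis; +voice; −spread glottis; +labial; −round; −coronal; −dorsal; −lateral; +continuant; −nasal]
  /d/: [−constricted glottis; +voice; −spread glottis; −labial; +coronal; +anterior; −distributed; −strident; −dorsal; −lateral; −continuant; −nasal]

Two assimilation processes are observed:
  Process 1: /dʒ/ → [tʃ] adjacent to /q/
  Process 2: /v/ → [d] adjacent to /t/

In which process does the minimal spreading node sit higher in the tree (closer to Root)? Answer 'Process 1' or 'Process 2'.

In Process 1, [voice] changes, so the minimal spreading node is [voice] at depth 3.
Process 2 alters [continuant], [labial], [round], [coronal], [anterior], [distributed], [strident]; the lowest common ancestor is Supralaryngeal (depth 1 from Root).
Supralaryngeal is closer to Root than [voice], so Process 2 spreads the higher node.

Process 2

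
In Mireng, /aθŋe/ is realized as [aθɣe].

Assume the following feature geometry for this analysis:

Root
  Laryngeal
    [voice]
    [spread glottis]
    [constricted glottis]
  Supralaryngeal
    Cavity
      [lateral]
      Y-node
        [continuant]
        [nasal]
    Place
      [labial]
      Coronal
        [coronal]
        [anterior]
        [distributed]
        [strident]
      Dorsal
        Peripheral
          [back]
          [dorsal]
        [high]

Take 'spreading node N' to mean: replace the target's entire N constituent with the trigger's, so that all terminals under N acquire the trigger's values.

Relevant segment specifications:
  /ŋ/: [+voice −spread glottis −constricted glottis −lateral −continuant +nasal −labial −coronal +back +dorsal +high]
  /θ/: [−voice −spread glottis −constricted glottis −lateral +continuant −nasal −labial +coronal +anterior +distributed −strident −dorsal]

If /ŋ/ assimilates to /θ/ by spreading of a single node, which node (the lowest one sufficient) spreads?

The alternation /ŋ/ → [ɣ] changes [nasal], [continuant] and nothing else.
The smallest constituent containing every changed terminal is Y-node — each of its daughters lacks at least one of the affected features.
If Y-node spreads, every terminal under it takes /θ/'s value, producing [ɣ] as observed.
[voice], [dorsal] stay as in /ŋ/ although /θ/ differs there, so no node dominating them spread; among the remaining candidates Y-node is the lowest that derives the output.

Y-node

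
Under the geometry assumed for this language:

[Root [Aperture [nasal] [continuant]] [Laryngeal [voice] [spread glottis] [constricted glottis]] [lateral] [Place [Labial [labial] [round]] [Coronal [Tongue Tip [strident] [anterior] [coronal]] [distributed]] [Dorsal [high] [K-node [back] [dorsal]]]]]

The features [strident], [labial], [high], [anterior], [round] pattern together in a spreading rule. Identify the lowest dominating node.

Place

[strident] is immediately dominated by Tongue Tip.
[labial] is immediately dominated by Labial.
[high] is immediately dominated by Dorsal.
[anterior] is immediately dominated by Tongue Tip.
[round] is immediately dominated by Labial.
The listed terminals split across distinct daughters of Place, so Place itself is the smallest node containing them all.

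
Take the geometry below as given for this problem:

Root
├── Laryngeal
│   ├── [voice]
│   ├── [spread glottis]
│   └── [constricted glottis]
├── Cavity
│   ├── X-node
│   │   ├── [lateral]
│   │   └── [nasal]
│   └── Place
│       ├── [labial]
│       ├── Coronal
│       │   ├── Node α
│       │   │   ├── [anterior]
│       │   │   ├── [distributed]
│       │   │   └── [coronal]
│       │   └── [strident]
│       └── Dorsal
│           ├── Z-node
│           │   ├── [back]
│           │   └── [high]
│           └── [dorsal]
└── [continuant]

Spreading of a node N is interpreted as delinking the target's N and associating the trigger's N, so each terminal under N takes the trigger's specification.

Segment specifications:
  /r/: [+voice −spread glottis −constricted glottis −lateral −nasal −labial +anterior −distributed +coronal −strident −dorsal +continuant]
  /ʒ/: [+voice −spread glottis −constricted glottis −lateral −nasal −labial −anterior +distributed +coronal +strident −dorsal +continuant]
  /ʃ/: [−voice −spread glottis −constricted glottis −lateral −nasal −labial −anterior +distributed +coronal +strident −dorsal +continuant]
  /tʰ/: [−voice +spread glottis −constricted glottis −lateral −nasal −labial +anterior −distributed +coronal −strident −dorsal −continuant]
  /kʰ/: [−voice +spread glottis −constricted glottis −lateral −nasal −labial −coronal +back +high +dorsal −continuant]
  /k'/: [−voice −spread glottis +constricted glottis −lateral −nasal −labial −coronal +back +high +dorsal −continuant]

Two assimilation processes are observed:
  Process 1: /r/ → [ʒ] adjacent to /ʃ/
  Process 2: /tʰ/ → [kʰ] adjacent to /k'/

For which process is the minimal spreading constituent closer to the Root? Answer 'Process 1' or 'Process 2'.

Process 2

Process 1: the features that change are [anterior], [distributed], [strident]; the minimal node is Coronal (depth 3).
Process 2: the features that change are [coronal], [anterior], [distributed], [strident], [dorsal], [high], [back]; the minimal node is Place (depth 2).
Place (depth 2) sits above Coronal (depth 3), making Process 2 the one with the higher spreading node.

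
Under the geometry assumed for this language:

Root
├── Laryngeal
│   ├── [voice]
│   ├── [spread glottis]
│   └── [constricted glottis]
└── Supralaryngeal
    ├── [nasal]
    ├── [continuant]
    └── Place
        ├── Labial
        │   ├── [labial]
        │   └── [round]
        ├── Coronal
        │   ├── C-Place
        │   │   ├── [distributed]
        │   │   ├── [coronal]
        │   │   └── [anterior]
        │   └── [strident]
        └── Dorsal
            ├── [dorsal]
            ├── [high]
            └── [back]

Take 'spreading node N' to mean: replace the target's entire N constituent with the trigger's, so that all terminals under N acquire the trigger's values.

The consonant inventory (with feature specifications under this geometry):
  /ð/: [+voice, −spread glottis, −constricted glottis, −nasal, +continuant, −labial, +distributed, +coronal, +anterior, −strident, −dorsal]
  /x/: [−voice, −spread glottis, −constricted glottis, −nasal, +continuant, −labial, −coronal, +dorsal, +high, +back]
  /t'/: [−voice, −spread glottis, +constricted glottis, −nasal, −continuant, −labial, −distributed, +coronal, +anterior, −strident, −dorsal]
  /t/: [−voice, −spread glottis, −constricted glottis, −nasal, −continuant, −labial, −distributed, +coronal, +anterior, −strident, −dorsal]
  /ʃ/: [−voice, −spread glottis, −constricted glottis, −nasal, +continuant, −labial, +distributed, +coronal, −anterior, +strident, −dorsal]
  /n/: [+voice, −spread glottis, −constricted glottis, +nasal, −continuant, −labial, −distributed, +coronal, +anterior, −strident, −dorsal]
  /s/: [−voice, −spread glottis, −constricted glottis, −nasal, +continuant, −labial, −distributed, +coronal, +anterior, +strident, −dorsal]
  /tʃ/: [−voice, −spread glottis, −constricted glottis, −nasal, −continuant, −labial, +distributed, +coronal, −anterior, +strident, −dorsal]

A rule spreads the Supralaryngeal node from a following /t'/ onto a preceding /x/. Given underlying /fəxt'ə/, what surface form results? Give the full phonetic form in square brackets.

[fətt'ə]

Terminals under Supralaryngeal in this geometry: [nasal], [continuant], [labial], [round], [distributed], [coronal], [anterior], [strident], [dorsal], [high], [back].
Spreading Supralaryngeal from /t'/ onto /x/ replaces those values with /t'/'s: [−nasal], [−continuant], [−labial], [−distributed], [+coronal], [+anterior], [−strident], [−dorsal]. Features outside Supralaryngeal ([voice], [spread glottis], [constricted glottis]) stay as in /x/.
The resulting bundle matches /t/ in the inventory; substituting it for /x/ gives [fətt'ə].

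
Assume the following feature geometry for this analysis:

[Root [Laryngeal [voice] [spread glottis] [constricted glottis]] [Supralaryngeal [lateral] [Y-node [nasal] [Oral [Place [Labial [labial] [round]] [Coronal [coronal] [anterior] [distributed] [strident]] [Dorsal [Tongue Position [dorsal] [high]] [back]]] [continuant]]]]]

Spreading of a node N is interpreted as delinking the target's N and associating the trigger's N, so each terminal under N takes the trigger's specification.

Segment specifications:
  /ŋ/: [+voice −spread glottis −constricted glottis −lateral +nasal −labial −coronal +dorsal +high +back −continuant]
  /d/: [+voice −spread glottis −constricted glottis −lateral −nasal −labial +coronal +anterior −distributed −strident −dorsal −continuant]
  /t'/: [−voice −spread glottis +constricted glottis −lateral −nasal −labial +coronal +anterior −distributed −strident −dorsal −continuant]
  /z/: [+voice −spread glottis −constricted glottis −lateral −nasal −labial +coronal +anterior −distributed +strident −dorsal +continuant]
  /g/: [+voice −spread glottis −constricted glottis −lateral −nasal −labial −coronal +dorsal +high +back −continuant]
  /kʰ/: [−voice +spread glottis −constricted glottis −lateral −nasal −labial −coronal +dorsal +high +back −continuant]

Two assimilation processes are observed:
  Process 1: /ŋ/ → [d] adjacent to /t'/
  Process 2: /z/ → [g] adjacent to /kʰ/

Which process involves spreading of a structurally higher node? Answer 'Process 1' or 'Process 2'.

In Process 1, [nasal], [coronal], [anterior], [distributed], [strident], [dorsal], [high], [back] change, so the minimal spreading node is Y-node at depth 2.
Process 2: the features that change are [continuant], [coronal], [anterior], [distributed], [strident], [dorsal], [high], [back]; the minimal node is Oral (depth 3).
Y-node is closer to Root than Oral, so Process 1 spreads the higher node.

Process 1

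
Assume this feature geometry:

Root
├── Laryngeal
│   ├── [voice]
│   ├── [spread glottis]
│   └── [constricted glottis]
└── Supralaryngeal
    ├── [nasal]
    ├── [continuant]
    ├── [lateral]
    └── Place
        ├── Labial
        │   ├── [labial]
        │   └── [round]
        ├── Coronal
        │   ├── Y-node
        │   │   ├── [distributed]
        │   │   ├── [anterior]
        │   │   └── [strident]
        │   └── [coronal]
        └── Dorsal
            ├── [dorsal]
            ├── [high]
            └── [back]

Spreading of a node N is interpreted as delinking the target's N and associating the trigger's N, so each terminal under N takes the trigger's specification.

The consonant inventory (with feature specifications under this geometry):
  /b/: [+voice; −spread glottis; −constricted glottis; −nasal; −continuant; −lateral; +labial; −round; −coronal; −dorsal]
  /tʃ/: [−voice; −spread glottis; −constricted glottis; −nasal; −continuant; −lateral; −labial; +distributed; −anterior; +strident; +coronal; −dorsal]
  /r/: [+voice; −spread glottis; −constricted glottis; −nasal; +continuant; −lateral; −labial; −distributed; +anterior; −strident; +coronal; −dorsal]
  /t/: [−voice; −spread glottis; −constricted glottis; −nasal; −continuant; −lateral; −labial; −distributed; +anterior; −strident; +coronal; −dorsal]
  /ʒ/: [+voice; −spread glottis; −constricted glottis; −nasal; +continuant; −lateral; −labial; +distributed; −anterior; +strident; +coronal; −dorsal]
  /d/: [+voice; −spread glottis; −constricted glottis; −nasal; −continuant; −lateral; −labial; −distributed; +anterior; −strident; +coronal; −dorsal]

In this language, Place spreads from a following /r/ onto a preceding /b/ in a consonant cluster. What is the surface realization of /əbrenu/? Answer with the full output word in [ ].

Terminals under Place in this geometry: [labial], [round], [distributed], [anterior], [strident], [coronal], [dorsal], [high], [back].
Spreading Place from /r/ onto /b/ replaces those values with /r/'s: [−labial], [−distributed], [+anterior], [−strident], [+coronal], [−dorsal]. Features outside Place ([voice], [spread glottis], [constricted glottis], …) stay as in /b/.
The resulting bundle matches /d/ in the inventory; substituting it for /b/ gives [ədrenu].

[ədrenu]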